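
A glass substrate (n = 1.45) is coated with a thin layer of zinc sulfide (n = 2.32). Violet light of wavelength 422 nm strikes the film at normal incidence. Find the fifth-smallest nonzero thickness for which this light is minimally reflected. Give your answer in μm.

0.455 μm

Top surface (1.0 → 2.32): reflection off a higher-index medium gives a half-wave phase shift.
Ray reflecting at the bottom interface goes from n = 2.32 toward n = 1.45: no phase shift.
Exactly one π shift → a net half-wave offset.
With one net inversion, destructive interference in reflection requires 2 n t = m λ.
The fifth-smallest nonzero thickness corresponds to m = 5: t = m λ / (2 n) = 5.00 × 422 / (2 × 2.32) = 455 nm.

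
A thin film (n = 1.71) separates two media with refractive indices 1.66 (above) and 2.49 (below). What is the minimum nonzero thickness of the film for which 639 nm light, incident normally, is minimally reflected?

Top surface (1.66 → 1.71): reflection off a higher-index medium gives a half-wave phase shift.
Ray reflecting at the bottom interface goes from n = 1.71 toward n = 2.49: a half-wave phase shift.
Net: no relative phase inversion (both shifts match).
So the condition for destructive reflection is 2 n t = (m + ½) λ.
Minimum at m = 0: t = λ / (4 n) = 639 / (4 × 1.71) = 93.4 nm.

93.4 nm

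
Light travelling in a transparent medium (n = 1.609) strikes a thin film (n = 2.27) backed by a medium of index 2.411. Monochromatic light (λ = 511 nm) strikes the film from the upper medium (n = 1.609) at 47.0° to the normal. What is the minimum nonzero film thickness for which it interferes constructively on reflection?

132 nm

At the upper boundary (n = 1.609 to n = 2.27) the reflected ray undergoes a half-wave phase shift.
Bottom surface (2.27 → 2.411): reflection off a higher-index medium gives a half-wave phase shift.
The two reflections carry the same phase change, so no net offset.
So the condition for constructive reflection is 2 n t cos θ_r = m λ.
Snell's law: 1.609 sin 47.0° = 2.27 sin θ_r → sin θ_r = 0.518, cos θ_r = 0.855.
Minimum nonzero at m = 1: t = λ / (2 n cos θ_r) = 511 / (2 × 2.27 × 0.855) = 132 nm.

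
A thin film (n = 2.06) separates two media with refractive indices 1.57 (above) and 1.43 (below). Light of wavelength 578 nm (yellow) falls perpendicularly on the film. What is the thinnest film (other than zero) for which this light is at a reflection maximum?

Top surface (1.57 → 2.06): reflection off a higher-index medium gives a half-wave phase shift.
Ray reflecting at the bottom interface goes from n = 2.06 toward n = 1.43: no phase shift.
The two reflections differ by half a wavelength.
So the condition for constructive reflection is 2 n t = (m + ½) λ.
Minimum at m = 0: t = λ / (4 n) = 578 / (4 × 2.06) = 70.1 nm.

70.1 nm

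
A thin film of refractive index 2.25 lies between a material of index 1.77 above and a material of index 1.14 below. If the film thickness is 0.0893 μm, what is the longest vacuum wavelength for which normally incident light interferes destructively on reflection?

402 nm

At the upper boundary (n = 1.77 to n = 2.25) the reflected ray undergoes a half-wave phase shift.
Ray reflecting at the bottom interface goes from n = 2.25 toward n = 1.14: no phase shift.
Net: one phase inversion between the two reflected rays.
For dark reflection here: 2 n t = m λ.
λ = 2 n t / m. The longest wavelength is m = 1: λ = 2 × 2.25 × 89.3 / 1.00 = 402 nm.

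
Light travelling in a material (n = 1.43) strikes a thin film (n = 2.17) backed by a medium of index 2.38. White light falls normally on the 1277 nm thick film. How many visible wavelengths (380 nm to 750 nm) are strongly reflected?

7

Top surface (1.43 → 2.17): reflection off a higher-index medium gives a half-wave phase shift.
Ray reflecting at the bottom interface goes from n = 2.17 toward n = 2.38: a half-wave phase shift.
The two reflections carry the same phase change, so no net offset.
For maximum reflection here: 2 n t = m λ.
λ = 2 n t / m = 5542 / m nm.
m=7: 792 nm (IR); m=8: 693 nm (visible); m=9: 616 nm (visible); m=10: 554 nm (visible); m=11: 504 nm (visible); m=12: 462 nm (visible); m=13: 426 nm (visible); m=14: 396 nm (visible); m=15: 369 nm (UV).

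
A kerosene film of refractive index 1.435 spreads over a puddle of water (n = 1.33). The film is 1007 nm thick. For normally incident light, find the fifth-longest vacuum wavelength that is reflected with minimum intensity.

578 nm

Ray reflecting at the top interface goes from n = 1.0 toward n = 1.435: a half-wave phase shift.
Bottom surface (1.435 → 1.33): reflection off a lower-index medium gives no phase shift.
Net: one phase inversion between the two reflected rays.
With one net inversion, destructive interference in reflection requires 2 n t = m λ.
λ = 2 n t / m. The fifth-longest wavelength is m = 5: λ = 2 × 1.435 × 1007 / 5.00 = 578 nm.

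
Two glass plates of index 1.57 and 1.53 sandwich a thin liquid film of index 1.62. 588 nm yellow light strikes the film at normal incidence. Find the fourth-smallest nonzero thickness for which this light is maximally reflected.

Ray reflecting at the top interface goes from n = 1.57 toward n = 1.62: a half-wave phase shift.
Ray reflecting at the bottom interface goes from n = 1.62 toward n = 1.53: no phase shift.
Exactly one π shift → a net half-wave offset.
So the condition for constructive reflection is 2 n t = (m + ½) λ.
The fourth-smallest nonzero thickness corresponds to m = 3: t = (m + ½) λ / (2 n) = 3.50 × 588 / (2 × 1.62) = 635 nm.

635 nm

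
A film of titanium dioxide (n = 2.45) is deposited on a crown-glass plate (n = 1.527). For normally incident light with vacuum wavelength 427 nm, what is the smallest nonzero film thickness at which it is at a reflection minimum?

87.1 nm

Top surface (1.0 → 2.45): reflection off a higher-index medium gives a half-wave phase shift.
Ray reflecting at the bottom interface goes from n = 2.45 toward n = 1.527: no phase shift.
The two reflections differ by half a wavelength.
With one net inversion, destructive interference in reflection requires 2 n t = m λ.
The smallest nonzero thickness corresponds to m = 1: t = m λ / (2 n) = 1.00 × 427 / (2 × 2.45) = 87.1 nm.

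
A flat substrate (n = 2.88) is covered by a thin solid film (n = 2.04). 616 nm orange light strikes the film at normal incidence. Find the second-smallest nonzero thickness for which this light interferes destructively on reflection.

Top surface (1.0 → 2.04): reflection off a higher-index medium gives a half-wave phase shift.
Ray reflecting at the bottom interface goes from n = 2.04 toward n = 2.88: a half-wave phase shift.
Net: no relative phase inversion (both shifts match).
So the condition for destructive reflection is 2 n t = (m + ½) λ.
The second-smallest nonzero thickness corresponds to m = 1: t = (m + ½) λ / (2 n) = 1.50 × 616 / (2 × 2.04) = 226 nm.

226 nm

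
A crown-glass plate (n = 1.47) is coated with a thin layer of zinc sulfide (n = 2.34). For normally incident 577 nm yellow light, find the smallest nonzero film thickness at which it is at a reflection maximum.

At the upper boundary (n = 1.0 to n = 2.34) the reflected ray undergoes a half-wave phase shift.
Ray reflecting at the bottom interface goes from n = 2.34 toward n = 1.47: no phase shift.
The two reflections differ by half a wavelength.
With one net inversion, constructive interference in reflection requires 2 n t = (m + ½) λ.
Minimum at m = 0: t = λ / (4 n) = 577 / (4 × 2.34) = 61.6 nm.

61.6 nm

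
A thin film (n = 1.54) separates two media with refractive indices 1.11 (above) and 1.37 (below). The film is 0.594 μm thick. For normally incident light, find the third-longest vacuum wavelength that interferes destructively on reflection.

610 nm

Ray reflecting at the top interface goes from n = 1.11 toward n = 1.54: a half-wave phase shift.
Ray reflecting at the bottom interface goes from n = 1.54 toward n = 1.37: no phase shift.
The two reflections differ by half a wavelength.
So the condition for destructive reflection is 2 n t = m λ.
λ = 2 n t / m. The third-longest wavelength is m = 3: λ = 2 × 1.54 × 594 / 3.00 = 610 nm.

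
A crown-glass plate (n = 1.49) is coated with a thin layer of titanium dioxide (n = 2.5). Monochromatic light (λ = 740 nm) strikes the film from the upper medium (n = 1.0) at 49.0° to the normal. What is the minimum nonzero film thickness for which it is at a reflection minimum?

155 nm

Ray reflecting at the top interface goes from n = 1.0 toward n = 2.5: a half-wave phase shift.
Bottom surface (2.5 → 1.49): reflection off a lower-index medium gives no phase shift.
The two reflections differ by half a wavelength.
With one net inversion, destructive interference in reflection requires 2 n t cos θ_r = m λ.
Snell's law: 1.0 sin 49.0° = 2.5 sin θ_r → sin θ_r = 0.302, cos θ_r = 0.953.
Minimum nonzero at m = 1: t = λ / (2 n cos θ_r) = 740 / (2 × 2.5 × 0.953) = 155 nm.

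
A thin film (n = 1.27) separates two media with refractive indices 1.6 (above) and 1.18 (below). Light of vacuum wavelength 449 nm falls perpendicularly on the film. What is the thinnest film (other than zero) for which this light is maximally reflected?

177 nm

Top surface (1.6 → 1.27): reflection off a lower-index medium gives no phase shift.
At the lower boundary (n = 1.27 to n = 1.18) the reflected ray undergoes no phase shift.
The two reflections carry the same phase change, so no net offset.
With no net inversion, constructive interference in reflection requires 2 n t = m λ.
Minimum nonzero at m = 1: t = λ / (2 n) = 449 / (2 × 1.27) = 177 nm.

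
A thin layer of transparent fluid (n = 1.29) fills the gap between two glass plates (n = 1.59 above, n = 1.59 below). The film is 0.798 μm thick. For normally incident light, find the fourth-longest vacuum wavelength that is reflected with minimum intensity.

515 nm

At the upper boundary (n = 1.59 to n = 1.29) the reflected ray undergoes no phase shift.
Ray reflecting at the bottom interface goes from n = 1.29 toward n = 1.59: a half-wave phase shift.
The two reflections differ by half a wavelength.
With one net inversion, destructive interference in reflection requires 2 n t = m λ.
λ = 2 n t / m. The fourth-longest wavelength is m = 4: λ = 2 × 1.29 × 798 / 4.00 = 515 nm.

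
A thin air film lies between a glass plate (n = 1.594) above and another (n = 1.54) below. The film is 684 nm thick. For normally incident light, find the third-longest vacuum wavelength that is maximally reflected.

At the upper boundary (n = 1.594 to n = 1.0) the reflected ray undergoes no phase shift.
Ray reflecting at the bottom interface goes from n = 1.0 toward n = 1.54: a half-wave phase shift.
Exactly one π shift → a net half-wave offset.
So the condition for constructive reflection is 2 n t = (m + ½) λ.
λ = 2 n t / (m + ½). The third-longest wavelength is m = 2: λ = 2 × 1.0 × 684 / 2.50 = 547 nm.

547 nm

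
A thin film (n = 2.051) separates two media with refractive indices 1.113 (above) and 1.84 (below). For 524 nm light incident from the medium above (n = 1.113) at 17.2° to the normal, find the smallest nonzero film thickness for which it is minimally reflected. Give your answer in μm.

Top surface (1.113 → 2.051): reflection off a higher-index medium gives a half-wave phase shift.
Bottom surface (2.051 → 1.84): reflection off a lower-index medium gives no phase shift.
The two reflections differ by half a wavelength.
For minimum reflection here: 2 n t cos θ_r = m λ.
Snell's law: 1.113 sin 17.2° = 2.051 sin θ_r → sin θ_r = 0.160, cos θ_r = 0.987.
Minimum nonzero at m = 1: t = λ / (2 n cos θ_r) = 524 / (2 × 2.051 × 0.987) = 129 nm.

0.129 μm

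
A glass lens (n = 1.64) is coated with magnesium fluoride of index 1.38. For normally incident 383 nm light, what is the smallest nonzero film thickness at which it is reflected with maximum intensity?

139 nm

At the upper boundary (n = 1.0 to n = 1.38) the reflected ray undergoes a half-wave phase shift.
At the lower boundary (n = 1.38 to n = 1.64) the reflected ray undergoes a half-wave phase shift.
Zero or two π shifts → no net half-wave offset.
For bright reflection here: 2 n t = m λ.
The smallest nonzero thickness corresponds to m = 1: t = m λ / (2 n) = 1.00 × 383 / (2 × 1.38) = 139 nm.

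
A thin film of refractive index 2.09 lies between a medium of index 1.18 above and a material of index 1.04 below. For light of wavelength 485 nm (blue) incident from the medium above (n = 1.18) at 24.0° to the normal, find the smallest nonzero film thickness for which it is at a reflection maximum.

59.6 nm

Ray reflecting at the top interface goes from n = 1.18 toward n = 2.09: a half-wave phase shift.
Ray reflecting at the bottom interface goes from n = 2.09 toward n = 1.04: no phase shift.
The two reflections differ by half a wavelength.
With one net inversion, constructive interference in reflection requires 2 n t cos θ_r = (m + ½) λ.
Snell's law: 1.18 sin 24.0° = 2.09 sin θ_r → sin θ_r = 0.230, cos θ_r = 0.973.
Minimum at m = 0: t = λ / (4 n cos θ_r) = 485 / (4 × 2.09 × 0.973) = 59.6 nm.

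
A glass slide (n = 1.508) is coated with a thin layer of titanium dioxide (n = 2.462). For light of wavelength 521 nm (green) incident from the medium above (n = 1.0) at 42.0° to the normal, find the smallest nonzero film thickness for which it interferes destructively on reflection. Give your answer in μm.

0.110 μm

Ray reflecting at the top interface goes from n = 1.0 toward n = 2.462: a half-wave phase shift.
Ray reflecting at the bottom interface goes from n = 2.462 toward n = 1.508: no phase shift.
Exactly one π shift → a net half-wave offset.
With one net inversion, destructive interference in reflection requires 2 n t cos θ_r = m λ.
Snell's law: 1.0 sin 42.0° = 2.462 sin θ_r → sin θ_r = 0.272, cos θ_r = 0.962.
Minimum nonzero at m = 1: t = λ / (2 n cos θ_r) = 521 / (2 × 2.462 × 0.962) = 110 nm.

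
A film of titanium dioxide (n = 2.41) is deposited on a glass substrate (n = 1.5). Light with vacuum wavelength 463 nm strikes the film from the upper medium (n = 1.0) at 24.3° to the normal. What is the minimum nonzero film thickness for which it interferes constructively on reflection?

Ray reflecting at the top interface goes from n = 1.0 toward n = 2.41: a half-wave phase shift.
Ray reflecting at the bottom interface goes from n = 2.41 toward n = 1.5: no phase shift.
Net: one phase inversion between the two reflected rays.
With one net inversion, constructive interference in reflection requires 2 n t cos θ_r = (m + ½) λ.
Snell's law: 1.0 sin 24.3° = 2.41 sin θ_r → sin θ_r = 0.171, cos θ_r = 0.985.
Minimum at m = 0: t = λ / (4 n cos θ_r) = 463 / (4 × 2.41 × 0.985) = 48.7 nm.

48.7 nm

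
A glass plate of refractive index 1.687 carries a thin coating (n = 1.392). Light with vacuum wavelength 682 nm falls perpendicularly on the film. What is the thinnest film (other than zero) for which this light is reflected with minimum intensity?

122 nm

At the upper boundary (n = 1.0 to n = 1.392) the reflected ray undergoes a half-wave phase shift.
Ray reflecting at the bottom interface goes from n = 1.392 toward n = 1.687: a half-wave phase shift.
The two reflections carry the same phase change, so no net offset.
So the condition for destructive reflection is 2 n t = (m + ½) λ.
Minimum at m = 0: t = λ / (4 n) = 682 / (4 × 1.392) = 122 nm.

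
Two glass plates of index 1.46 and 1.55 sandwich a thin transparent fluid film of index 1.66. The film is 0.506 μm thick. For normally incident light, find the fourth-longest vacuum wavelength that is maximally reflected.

480 nm

At the upper boundary (n = 1.46 to n = 1.66) the reflected ray undergoes a half-wave phase shift.
Ray reflecting at the bottom interface goes from n = 1.66 toward n = 1.55: no phase shift.
The two reflections differ by half a wavelength.
So the condition for constructive reflection is 2 n t = (m + ½) λ.
λ = 2 n t / (m + ½). The fourth-longest wavelength is m = 3: λ = 2 × 1.66 × 506 / 3.50 = 480 nm.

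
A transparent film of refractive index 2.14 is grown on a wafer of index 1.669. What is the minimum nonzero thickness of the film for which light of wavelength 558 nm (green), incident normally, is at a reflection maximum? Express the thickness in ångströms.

652 Å

Top surface (1.0 → 2.14): reflection off a higher-index medium gives a half-wave phase shift.
Bottom surface (2.14 → 1.669): reflection off a lower-index medium gives no phase shift.
Net: one phase inversion between the two reflected rays.
For maximum reflection here: 2 n t = (m + ½) λ.
Minimum at m = 0: t = λ / (4 n) = 558 / (4 × 2.14) = 65.2 nm.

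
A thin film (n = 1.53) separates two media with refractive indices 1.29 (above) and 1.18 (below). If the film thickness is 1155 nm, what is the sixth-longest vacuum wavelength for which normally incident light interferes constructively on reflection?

643 nm

Ray reflecting at the top interface goes from n = 1.29 toward n = 1.53: a half-wave phase shift.
Ray reflecting at the bottom interface goes from n = 1.53 toward n = 1.18: no phase shift.
Net: one phase inversion between the two reflected rays.
For maximum reflection here: 2 n t = (m + ½) λ.
λ = 2 n t / (m + ½). The sixth-longest wavelength is m = 5: λ = 2 × 1.53 × 1155 / 5.50 = 643 nm.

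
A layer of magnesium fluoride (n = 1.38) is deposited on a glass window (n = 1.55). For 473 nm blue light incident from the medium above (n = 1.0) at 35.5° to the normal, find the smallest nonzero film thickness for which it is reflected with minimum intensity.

Top surface (1.0 → 1.38): reflection off a higher-index medium gives a half-wave phase shift.
Bottom surface (1.38 → 1.55): reflection off a higher-index medium gives a half-wave phase shift.
Zero or two π shifts → no net half-wave offset.
With no net inversion, destructive interference in reflection requires 2 n t cos θ_r = (m + ½) λ.
Snell's law: 1.0 sin 35.5° = 1.38 sin θ_r → sin θ_r = 0.421, cos θ_r = 0.907.
Minimum at m = 0: t = λ / (4 n cos θ_r) = 473 / (4 × 1.38 × 0.907) = 94.5 nm.

94.5 nm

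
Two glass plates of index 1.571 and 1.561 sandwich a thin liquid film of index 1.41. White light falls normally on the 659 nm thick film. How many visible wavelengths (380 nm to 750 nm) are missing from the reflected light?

Top surface (1.571 → 1.41): reflection off a lower-index medium gives no phase shift.
Ray reflecting at the bottom interface goes from n = 1.41 toward n = 1.561: a half-wave phase shift.
Net: one phase inversion between the two reflected rays.
So the condition for destructive reflection is 2 n t = m λ.
λ = 2 n t / m = 1858 / m nm.
m=2: 929 nm (IR); m=3: 619 nm (visible); m=4: 465 nm (visible); m=5: 372 nm (UV).

2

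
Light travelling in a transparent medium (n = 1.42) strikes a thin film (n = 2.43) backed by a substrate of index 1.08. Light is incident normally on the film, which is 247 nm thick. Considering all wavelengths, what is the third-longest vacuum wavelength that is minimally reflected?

At the upper boundary (n = 1.42 to n = 2.43) the reflected ray undergoes a half-wave phase shift.
Bottom surface (2.43 → 1.08): reflection off a lower-index medium gives no phase shift.
Net: one phase inversion between the two reflected rays.
For dark reflection here: 2 n t = m λ.
λ = 2 n t / m. The third-longest wavelength is m = 3: λ = 2 × 2.43 × 247 / 3.00 = 400 nm.

400 nm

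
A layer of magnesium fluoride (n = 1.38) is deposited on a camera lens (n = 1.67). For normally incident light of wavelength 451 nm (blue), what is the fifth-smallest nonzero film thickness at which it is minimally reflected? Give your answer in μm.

0.735 μm

Ray reflecting at the top interface goes from n = 1.0 toward n = 1.38: a half-wave phase shift.
Bottom surface (1.38 → 1.67): reflection off a higher-index medium gives a half-wave phase shift.
Zero or two π shifts → no net half-wave offset.
For minimum reflection here: 2 n t = (m + ½) λ.
The fifth-smallest nonzero thickness corresponds to m = 4: t = (m + ½) λ / (2 n) = 4.50 × 451 / (2 × 1.38) = 735 nm.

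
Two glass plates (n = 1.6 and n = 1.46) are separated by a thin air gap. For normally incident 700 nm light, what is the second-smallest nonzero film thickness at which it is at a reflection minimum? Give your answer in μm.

At the upper boundary (n = 1.6 to n = 1.0) the reflected ray undergoes no phase shift.
Ray reflecting at the bottom interface goes from n = 1.0 toward n = 1.46: a half-wave phase shift.
The two reflections differ by half a wavelength.
For minimum reflection here: 2 n t = m λ.
The second-smallest nonzero thickness corresponds to m = 2: t = m λ / (2 n) = 2.00 × 700 / (2 × 1.0) = 700 nm.

0.700 μm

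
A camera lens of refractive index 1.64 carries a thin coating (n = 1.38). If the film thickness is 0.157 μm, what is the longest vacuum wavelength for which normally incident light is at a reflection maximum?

Ray reflecting at the top interface goes from n = 1.0 toward n = 1.38: a half-wave phase shift.
At the lower boundary (n = 1.38 to n = 1.64) the reflected ray undergoes a half-wave phase shift.
The two reflections carry the same phase change, so no net offset.
With no net inversion, constructive interference in reflection requires 2 n t = m λ.
λ = 2 n t / m. The longest wavelength is m = 1: λ = 2 × 1.38 × 157 / 1.00 = 433 nm.

433 nm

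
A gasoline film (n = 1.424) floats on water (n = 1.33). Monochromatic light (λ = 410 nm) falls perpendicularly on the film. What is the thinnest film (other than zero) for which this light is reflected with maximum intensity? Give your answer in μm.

Ray reflecting at the top interface goes from n = 1.0 toward n = 1.424: a half-wave phase shift.
Bottom surface (1.424 → 1.33): reflection off a lower-index medium gives no phase shift.
Net: one phase inversion between the two reflected rays.
With one net inversion, constructive interference in reflection requires 2 n t = (m + ½) λ.
Minimum at m = 0: t = λ / (4 n) = 410 / (4 × 1.424) = 72.0 nm.

0.0720 μm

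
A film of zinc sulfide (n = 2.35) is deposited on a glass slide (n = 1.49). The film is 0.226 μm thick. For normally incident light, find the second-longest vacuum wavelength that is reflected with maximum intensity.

708 nm

At the upper boundary (n = 1.0 to n = 2.35) the reflected ray undergoes a half-wave phase shift.
Bottom surface (2.35 → 1.49): reflection off a lower-index medium gives no phase shift.
The two reflections differ by half a wavelength.
For bright reflection here: 2 n t = (m + ½) λ.
λ = 2 n t / (m + ½). The second-longest wavelength is m = 1: λ = 2 × 2.35 × 226 / 1.50 = 708 nm.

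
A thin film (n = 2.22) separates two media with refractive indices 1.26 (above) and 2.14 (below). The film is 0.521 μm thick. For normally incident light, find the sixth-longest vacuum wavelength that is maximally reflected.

421 nm

Ray reflecting at the top interface goes from n = 1.26 toward n = 2.22: a half-wave phase shift.
Bottom surface (2.22 → 2.14): reflection off a lower-index medium gives no phase shift.
Net: one phase inversion between the two reflected rays.
So the condition for constructive reflection is 2 n t = (m + ½) λ.
λ = 2 n t / (m + ½). The sixth-longest wavelength is m = 5: λ = 2 × 2.22 × 521 / 5.50 = 421 nm.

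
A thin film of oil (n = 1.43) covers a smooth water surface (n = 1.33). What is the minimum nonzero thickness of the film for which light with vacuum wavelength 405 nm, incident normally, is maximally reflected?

70.8 nm

At the upper boundary (n = 1.0 to n = 1.43) the reflected ray undergoes a half-wave phase shift.
Ray reflecting at the bottom interface goes from n = 1.43 toward n = 1.33: no phase shift.
Exactly one π shift → a net half-wave offset.
So the condition for constructive reflection is 2 n t = (m + ½) λ.
Minimum at m = 0: t = λ / (4 n) = 405 / (4 × 1.43) = 70.8 nm.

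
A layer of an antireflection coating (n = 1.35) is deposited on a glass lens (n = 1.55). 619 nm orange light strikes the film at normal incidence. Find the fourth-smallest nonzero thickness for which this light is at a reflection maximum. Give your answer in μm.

0.917 μm

Top surface (1.0 → 1.35): reflection off a higher-index medium gives a half-wave phase shift.
Ray reflecting at the bottom interface goes from n = 1.35 toward n = 1.55: a half-wave phase shift.
Net: no relative phase inversion (both shifts match).
So the condition for constructive reflection is 2 n t = m λ.
The fourth-smallest nonzero thickness corresponds to m = 4: t = m λ / (2 n) = 4.00 × 619 / (2 × 1.35) = 917 nm.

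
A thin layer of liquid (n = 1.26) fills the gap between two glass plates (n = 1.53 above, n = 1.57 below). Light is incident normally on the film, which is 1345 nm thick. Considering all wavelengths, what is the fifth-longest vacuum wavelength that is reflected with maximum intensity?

Top surface (1.53 → 1.26): reflection off a lower-index medium gives no phase shift.
Bottom surface (1.26 → 1.57): reflection off a higher-index medium gives a half-wave phase shift.
Net: one phase inversion between the two reflected rays.
With one net inversion, constructive interference in reflection requires 2 n t = (m + ½) λ.
λ = 2 n t / (m + ½). The fifth-longest wavelength is m = 4: λ = 2 × 1.26 × 1345 / 4.50 = 753 nm.

753 nm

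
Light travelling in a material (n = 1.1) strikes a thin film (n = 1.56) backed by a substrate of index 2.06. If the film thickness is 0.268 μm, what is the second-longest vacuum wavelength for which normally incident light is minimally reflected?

557 nm

Ray reflecting at the top interface goes from n = 1.1 toward n = 1.56: a half-wave phase shift.
Ray reflecting at the bottom interface goes from n = 1.56 toward n = 2.06: a half-wave phase shift.
Net: no relative phase inversion (both shifts match).
So the condition for destructive reflection is 2 n t = (m + ½) λ.
λ = 2 n t / (m + ½). The second-longest wavelength is m = 1: λ = 2 × 1.56 × 268 / 1.50 = 557 nm.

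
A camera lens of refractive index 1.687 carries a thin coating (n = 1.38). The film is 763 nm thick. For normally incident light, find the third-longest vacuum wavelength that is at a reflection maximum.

Top surface (1.0 → 1.38): reflection off a higher-index medium gives a half-wave phase shift.
Bottom surface (1.38 → 1.687): reflection off a higher-index medium gives a half-wave phase shift.
Zero or two π shifts → no net half-wave offset.
For maximum reflection here: 2 n t = m λ.
λ = 2 n t / m. The third-longest wavelength is m = 3: λ = 2 × 1.38 × 763 / 3.00 = 702 nm.

702 nm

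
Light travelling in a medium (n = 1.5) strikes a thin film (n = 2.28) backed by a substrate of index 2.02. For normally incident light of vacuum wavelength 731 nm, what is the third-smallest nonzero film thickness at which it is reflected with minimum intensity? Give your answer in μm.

0.481 μm

Ray reflecting at the top interface goes from n = 1.5 toward n = 2.28: a half-wave phase shift.
At the lower boundary (n = 2.28 to n = 2.02) the reflected ray undergoes no phase shift.
Exactly one π shift → a net half-wave offset.
So the condition for destructive reflection is 2 n t = m λ.
The third-smallest nonzero thickness corresponds to m = 3: t = m λ / (2 n) = 3.00 × 731 / (2 × 2.28) = 481 nm.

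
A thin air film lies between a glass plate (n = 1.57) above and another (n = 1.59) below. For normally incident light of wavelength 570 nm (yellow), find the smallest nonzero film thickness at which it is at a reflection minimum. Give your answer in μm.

Ray reflecting at the top interface goes from n = 1.57 toward n = 1.0: no phase shift.
At the lower boundary (n = 1.0 to n = 1.59) the reflected ray undergoes a half-wave phase shift.
Exactly one π shift → a net half-wave offset.
So the condition for destructive reflection is 2 n t = m λ.
Minimum nonzero at m = 1: t = λ / (2 n) = 570 / (2 × 1.0) = 285 nm.

0.285 μm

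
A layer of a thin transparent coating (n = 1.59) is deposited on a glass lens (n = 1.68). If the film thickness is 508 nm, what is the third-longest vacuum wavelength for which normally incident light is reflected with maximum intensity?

538 nm

At the upper boundary (n = 1.0 to n = 1.59) the reflected ray undergoes a half-wave phase shift.
At the lower boundary (n = 1.59 to n = 1.68) the reflected ray undergoes a half-wave phase shift.
Zero or two π shifts → no net half-wave offset.
So the condition for constructive reflection is 2 n t = m λ.
λ = 2 n t / m. The third-longest wavelength is m = 3: λ = 2 × 1.59 × 508 / 3.00 = 538 nm.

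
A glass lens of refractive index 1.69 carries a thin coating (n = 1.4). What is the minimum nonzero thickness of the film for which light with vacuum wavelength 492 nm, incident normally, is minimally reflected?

Top surface (1.0 → 1.4): reflection off a higher-index medium gives a half-wave phase shift.
Bottom surface (1.4 → 1.69): reflection off a higher-index medium gives a half-wave phase shift.
The two reflections carry the same phase change, so no net offset.
So the condition for destructive reflection is 2 n t = (m + ½) λ.
Minimum at m = 0: t = λ / (4 n) = 492 / (4 × 1.4) = 87.9 nm.

87.9 nm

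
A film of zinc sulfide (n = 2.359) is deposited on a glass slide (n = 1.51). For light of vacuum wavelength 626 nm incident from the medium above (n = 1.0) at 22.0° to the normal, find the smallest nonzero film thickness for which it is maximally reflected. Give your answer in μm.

0.0672 μm

Ray reflecting at the top interface goes from n = 1.0 toward n = 2.359: a half-wave phase shift.
At the lower boundary (n = 2.359 to n = 1.51) the reflected ray undergoes no phase shift.
Exactly one π shift → a net half-wave offset.
For strong reflection here: 2 n t cos θ_r = (m + ½) λ.
Snell's law: 1.0 sin 22.0° = 2.359 sin θ_r → sin θ_r = 0.159, cos θ_r = 0.987.
Minimum at m = 0: t = λ / (4 n cos θ_r) = 626 / (4 × 2.359 × 0.987) = 67.2 nm.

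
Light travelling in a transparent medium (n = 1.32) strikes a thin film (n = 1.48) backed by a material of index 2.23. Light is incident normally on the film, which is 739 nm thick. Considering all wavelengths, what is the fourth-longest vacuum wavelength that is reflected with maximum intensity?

At the upper boundary (n = 1.32 to n = 1.48) the reflected ray undergoes a half-wave phase shift.
At the lower boundary (n = 1.48 to n = 2.23) the reflected ray undergoes a half-wave phase shift.
The two reflections carry the same phase change, so no net offset.
So the condition for constructive reflection is 2 n t = m λ.
λ = 2 n t / m. The fourth-longest wavelength is m = 4: λ = 2 × 1.48 × 739 / 4.00 = 547 nm.

547 nm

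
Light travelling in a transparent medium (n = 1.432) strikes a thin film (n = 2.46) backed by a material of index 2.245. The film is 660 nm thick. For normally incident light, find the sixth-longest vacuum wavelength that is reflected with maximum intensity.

Ray reflecting at the top interface goes from n = 1.432 toward n = 2.46: a half-wave phase shift.
Bottom surface (2.46 → 2.245): reflection off a lower-index medium gives no phase shift.
The two reflections differ by half a wavelength.
So the condition for constructive reflection is 2 n t = (m + ½) λ.
λ = 2 n t / (m + ½). The sixth-longest wavelength is m = 5: λ = 2 × 2.46 × 660 / 5.50 = 590 nm.

590 nm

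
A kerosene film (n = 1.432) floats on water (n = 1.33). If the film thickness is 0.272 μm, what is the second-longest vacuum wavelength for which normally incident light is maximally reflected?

519 nm

Top surface (1.0 → 1.432): reflection off a higher-index medium gives a half-wave phase shift.
Bottom surface (1.432 → 1.33): reflection off a lower-index medium gives no phase shift.
The two reflections differ by half a wavelength.
With one net inversion, constructive interference in reflection requires 2 n t = (m + ½) λ.
λ = 2 n t / (m + ½). The second-longest wavelength is m = 1: λ = 2 × 1.432 × 272 / 1.50 = 519 nm.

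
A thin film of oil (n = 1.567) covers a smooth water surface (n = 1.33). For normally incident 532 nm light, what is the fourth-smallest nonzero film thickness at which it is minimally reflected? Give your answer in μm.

0.679 μm

At the upper boundary (n = 1.0 to n = 1.567) the reflected ray undergoes a half-wave phase shift.
Ray reflecting at the bottom interface goes from n = 1.567 toward n = 1.33: no phase shift.
The two reflections differ by half a wavelength.
For dark reflection here: 2 n t = m λ.
The fourth-smallest nonzero thickness corresponds to m = 4: t = m λ / (2 n) = 4.00 × 532 / (2 × 1.567) = 679 nm.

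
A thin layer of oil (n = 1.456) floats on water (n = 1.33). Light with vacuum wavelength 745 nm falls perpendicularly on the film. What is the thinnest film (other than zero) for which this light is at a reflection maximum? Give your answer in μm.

Ray reflecting at the top interface goes from n = 1.0 toward n = 1.456: a half-wave phase shift.
At the lower boundary (n = 1.456 to n = 1.33) the reflected ray undergoes no phase shift.
The two reflections differ by half a wavelength.
So the condition for constructive reflection is 2 n t = (m + ½) λ.
Minimum at m = 0: t = λ / (4 n) = 745 / (4 × 1.456) = 128 nm.

0.128 μm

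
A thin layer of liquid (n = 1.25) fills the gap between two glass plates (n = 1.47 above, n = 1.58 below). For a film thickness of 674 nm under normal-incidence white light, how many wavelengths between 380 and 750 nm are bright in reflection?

At the upper boundary (n = 1.47 to n = 1.25) the reflected ray undergoes no phase shift.
Bottom surface (1.25 → 1.58): reflection off a higher-index medium gives a half-wave phase shift.
Exactly one π shift → a net half-wave offset.
With one net inversion, constructive interference in reflection requires 2 n t = (m + ½) λ.
λ = 2 n t / (m + ½) = 1685 / (m + ½) nm.
m=1: 1123 nm (IR); m=2: 674 nm (visible); m=3: 481 nm (visible); m=4: 374 nm (UV).

2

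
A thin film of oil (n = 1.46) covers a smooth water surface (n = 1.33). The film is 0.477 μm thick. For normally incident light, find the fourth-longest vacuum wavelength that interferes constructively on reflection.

At the upper boundary (n = 1.0 to n = 1.46) the reflected ray undergoes a half-wave phase shift.
Bottom surface (1.46 → 1.33): reflection off a lower-index medium gives no phase shift.
The two reflections differ by half a wavelength.
With one net inversion, constructive interference in reflection requires 2 n t = (m + ½) λ.
λ = 2 n t / (m + ½). The fourth-longest wavelength is m = 3: λ = 2 × 1.46 × 477 / 3.50 = 398 nm.

398 nm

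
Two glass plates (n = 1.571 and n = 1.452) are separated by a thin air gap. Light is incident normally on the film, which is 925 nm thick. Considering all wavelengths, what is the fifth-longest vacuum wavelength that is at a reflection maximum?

411 nm

Top surface (1.571 → 1.0): reflection off a lower-index medium gives no phase shift.
Ray reflecting at the bottom interface goes from n = 1.0 toward n = 1.452: a half-wave phase shift.
Net: one phase inversion between the two reflected rays.
For strong reflection here: 2 n t = (m + ½) λ.
λ = 2 n t / (m + ½). The fifth-longest wavelength is m = 4: λ = 2 × 1.0 × 925 / 4.50 = 411 nm.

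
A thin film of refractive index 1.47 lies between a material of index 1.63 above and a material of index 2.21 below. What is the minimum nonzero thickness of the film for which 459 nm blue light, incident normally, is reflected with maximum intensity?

Ray reflecting at the top interface goes from n = 1.63 toward n = 1.47: no phase shift.
Bottom surface (1.47 → 2.21): reflection off a higher-index medium gives a half-wave phase shift.
The two reflections differ by half a wavelength.
With one net inversion, constructive interference in reflection requires 2 n t = (m + ½) λ.
Minimum at m = 0: t = λ / (4 n) = 459 / (4 × 1.47) = 78.1 nm.

78.1 nm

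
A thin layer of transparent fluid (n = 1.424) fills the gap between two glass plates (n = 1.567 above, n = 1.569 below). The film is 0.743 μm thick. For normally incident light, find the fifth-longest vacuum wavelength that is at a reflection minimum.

423 nm

Ray reflecting at the top interface goes from n = 1.567 toward n = 1.424: no phase shift.
At the lower boundary (n = 1.424 to n = 1.569) the reflected ray undergoes a half-wave phase shift.
Exactly one π shift → a net half-wave offset.
So the condition for destructive reflection is 2 n t = m λ.
λ = 2 n t / m. The fifth-longest wavelength is m = 5: λ = 2 × 1.424 × 743 / 5.00 = 423 nm.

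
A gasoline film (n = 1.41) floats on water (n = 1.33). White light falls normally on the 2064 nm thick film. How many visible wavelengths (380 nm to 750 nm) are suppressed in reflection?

At the upper boundary (n = 1.0 to n = 1.41) the reflected ray undergoes a half-wave phase shift.
Bottom surface (1.41 → 1.33): reflection off a lower-index medium gives no phase shift.
The two reflections differ by half a wavelength.
So the condition for destructive reflection is 2 n t = m λ.
λ = 2 n t / m = 5820 / m nm.
m=7: 831 nm (IR); m=8: 728 nm (visible); m=9: 647 nm (visible); m=10: 582 nm (visible); m=11: 529 nm (visible); m=12: 485 nm (visible); m=13: 448 nm (visible); m=14: 416 nm (visible); m=15: 388 nm (visible); m=16: 364 nm (UV).

8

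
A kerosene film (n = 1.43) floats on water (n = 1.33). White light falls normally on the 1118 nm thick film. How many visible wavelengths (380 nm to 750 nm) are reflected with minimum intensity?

Top surface (1.0 → 1.43): reflection off a higher-index medium gives a half-wave phase shift.
Ray reflecting at the bottom interface goes from n = 1.43 toward n = 1.33: no phase shift.
Exactly one π shift → a net half-wave offset.
For weak reflection here: 2 n t = m λ.
λ = 2 n t / m = 3197 / m nm.
m=4: 799 nm (IR); m=5: 639 nm (visible); m=6: 533 nm (visible); m=7: 457 nm (visible); m=8: 400 nm (visible); m=9: 355 nm (UV).

4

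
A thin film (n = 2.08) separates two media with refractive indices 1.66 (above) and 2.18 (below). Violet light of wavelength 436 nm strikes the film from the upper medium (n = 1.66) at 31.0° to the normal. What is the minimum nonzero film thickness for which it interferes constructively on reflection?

Ray reflecting at the top interface goes from n = 1.66 toward n = 2.08: a half-wave phase shift.
At the lower boundary (n = 2.08 to n = 2.18) the reflected ray undergoes a half-wave phase shift.
Net: no relative phase inversion (both shifts match).
For strong reflection here: 2 n t cos θ_r = m λ.
Snell's law: 1.66 sin 31.0° = 2.08 sin θ_r → sin θ_r = 0.411, cos θ_r = 0.912.
Minimum nonzero at m = 1: t = λ / (2 n cos θ_r) = 436 / (2 × 2.08 × 0.912) = 115 nm.

115 nm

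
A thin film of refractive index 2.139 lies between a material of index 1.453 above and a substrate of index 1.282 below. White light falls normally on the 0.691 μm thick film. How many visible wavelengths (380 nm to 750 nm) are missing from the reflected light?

Ray reflecting at the top interface goes from n = 1.453 toward n = 2.139: a half-wave phase shift.
Bottom surface (2.139 → 1.282): reflection off a lower-index medium gives no phase shift.
Net: one phase inversion between the two reflected rays.
For dark reflection here: 2 n t = m λ.
λ = 2 n t / m = 2956 / m nm.
m=3: 985 nm (IR); m=4: 739 nm (visible); m=5: 591 nm (visible); m=6: 493 nm (visible); m=7: 422 nm (visible); m=8: 370 nm (UV).

4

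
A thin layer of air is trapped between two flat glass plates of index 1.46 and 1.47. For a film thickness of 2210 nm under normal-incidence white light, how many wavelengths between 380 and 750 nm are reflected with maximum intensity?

At the upper boundary (n = 1.46 to n = 1.0) the reflected ray undergoes no phase shift.
Ray reflecting at the bottom interface goes from n = 1.0 toward n = 1.47: a half-wave phase shift.
Net: one phase inversion between the two reflected rays.
For bright reflection here: 2 n t = (m + ½) λ.
λ = 2 n t / (m + ½) = 4420 / (m + ½) nm.
m=5: 804 nm (IR); m=6: 680 nm (visible); m=7: 589 nm (visible); m=8: 520 nm (visible); m=9: 465 nm (visible); m=10: 421 nm (visible); m=11: 384 nm (visible); m=12: 354 nm (UV).

6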